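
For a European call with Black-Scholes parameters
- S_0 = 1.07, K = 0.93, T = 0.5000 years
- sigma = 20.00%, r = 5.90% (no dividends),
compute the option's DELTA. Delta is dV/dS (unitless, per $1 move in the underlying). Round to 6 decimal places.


Answer: Delta = 0.898114

Derivation:
d1 = 1.2708783602; d2 = 1.1294570039
phi(d1) = 0.1779052033; exp(-qT) = 1.0000000000; exp(-rT) = 0.9709308776
N(d1) = 0.8981140370
Delta = exp(-qT) * N(d1) = 1.0000000000 * 0.8981140370 = 0.898114


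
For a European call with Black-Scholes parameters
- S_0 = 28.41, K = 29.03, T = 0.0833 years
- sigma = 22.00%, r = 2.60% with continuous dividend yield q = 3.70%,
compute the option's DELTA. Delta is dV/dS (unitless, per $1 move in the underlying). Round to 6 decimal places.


d1 = -0.3226829739; d2 = -0.3861788006
phi(d1) = 0.3787038855; exp(-qT) = 0.9969226448; exp(-rT) = 0.9978365437
N(d1) = 0.3734676739
Delta = exp(-qT) * N(d1) = 0.9969226448 * 0.3734676739 = 0.372318

Answer: Delta = 0.372318


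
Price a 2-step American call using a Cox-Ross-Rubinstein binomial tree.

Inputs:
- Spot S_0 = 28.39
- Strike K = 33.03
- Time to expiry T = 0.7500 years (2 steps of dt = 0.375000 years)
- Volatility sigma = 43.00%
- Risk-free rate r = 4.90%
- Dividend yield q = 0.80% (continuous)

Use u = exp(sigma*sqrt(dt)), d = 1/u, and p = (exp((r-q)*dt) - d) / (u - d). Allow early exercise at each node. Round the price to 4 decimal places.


dt = T/N = 0.375000
u = exp(sigma*sqrt(dt)) = 1.301243; d = 1/u = 0.768496
p = (exp((r-q)*dt) - d) / (u - d) = 0.463631
Discount per step: exp(-r*dt) = 0.981793
Stock lattice S(k, i) with i counting down-moves:
  k=0: S(0,0) = 28.3900
  k=1: S(1,0) = 36.9423; S(1,1) = 21.8176
  k=2: S(2,0) = 48.0709; S(2,1) = 28.3900; S(2,2) = 16.7667
Terminal payoffs V(N, i) = max(S_T - K, 0):
  V(2,0) = 15.040913; V(2,1) = 0.000000; V(2,2) = 0.000000
Backward induction: V(k, i) = exp(-r*dt) * [p * V(k+1, i) + (1-p) * V(k+1, i+1)]; then take max(V_cont, immediate exercise) for American.
  V(1,0) = exp(-r*dt) * [p*15.040913 + (1-p)*0.000000] = 6.846460; exercise = 3.912296; V(1,0) = max -> 6.846460
  V(1,1) = exp(-r*dt) * [p*0.000000 + (1-p)*0.000000] = 0.000000; exercise = 0.000000; V(1,1) = max -> 0.000000
  V(0,0) = exp(-r*dt) * [p*6.846460 + (1-p)*0.000000] = 3.116434; exercise = 0.000000; V(0,0) = max -> 3.116434

Answer: Price = V(0,0) = 3.1164


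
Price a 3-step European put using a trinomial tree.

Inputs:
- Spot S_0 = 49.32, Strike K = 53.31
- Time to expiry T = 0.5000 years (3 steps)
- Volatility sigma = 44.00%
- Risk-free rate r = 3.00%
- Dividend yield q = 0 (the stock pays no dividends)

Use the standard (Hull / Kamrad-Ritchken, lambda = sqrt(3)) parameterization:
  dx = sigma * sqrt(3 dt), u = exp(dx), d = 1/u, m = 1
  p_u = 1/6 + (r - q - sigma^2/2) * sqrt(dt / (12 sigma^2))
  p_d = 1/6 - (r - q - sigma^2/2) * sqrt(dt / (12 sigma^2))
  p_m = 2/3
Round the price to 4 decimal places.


Answer: Price = V(0,0) = 8.0287

Derivation:
dt = T/N = 0.166667; dx = sigma*sqrt(3*dt) = 0.311127
u = exp(dx) = 1.364963; d = 1/u = 0.732621
p_u = 0.148775, p_m = 0.666667, p_d = 0.184559
Discount per step: exp(-r*dt) = 0.995012
Stock lattice S(k, j) with j the centered position index:
  k=0: S(0,+0) = 49.3200
  k=1: S(1,-1) = 36.1329; S(1,+0) = 49.3200; S(1,+1) = 67.3200
  k=2: S(2,-2) = 26.4717; S(2,-1) = 36.1329; S(2,+0) = 49.3200; S(2,+1) = 67.3200; S(2,+2) = 91.8892
  k=3: S(3,-3) = 19.3937; S(3,-2) = 26.4717; S(3,-1) = 36.1329; S(3,+0) = 49.3200; S(3,+1) = 67.3200; S(3,+2) = 91.8892; S(3,+3) = 125.4253
Terminal payoffs V(N, j) = max(K - S_T, 0):
  V(3,-3) = 33.916291; V(3,-2) = 26.838314; V(3,-1) = 17.177140; V(3,+0) = 3.990000; V(3,+1) = 0.000000; V(3,+2) = 0.000000; V(3,+3) = 0.000000
Backward induction: V(k, j) = exp(-r*dt) * [p_u * V(k+1, j+1) + p_m * V(k+1, j) + p_d * V(k+1, j-1)]
  V(2,-2) = exp(-r*dt) * [p_u*17.177140 + p_m*26.838314 + p_d*33.916291] = 26.574074
  V(2,-1) = exp(-r*dt) * [p_u*3.990000 + p_m*17.177140 + p_d*26.838314] = 16.913501
  V(2,+0) = exp(-r*dt) * [p_u*0.000000 + p_m*3.990000 + p_d*17.177140] = 5.801111
  V(2,+1) = exp(-r*dt) * [p_u*0.000000 + p_m*0.000000 + p_d*3.990000] = 0.732716
  V(2,+2) = exp(-r*dt) * [p_u*0.000000 + p_m*0.000000 + p_d*0.000000] = 0.000000
  V(1,-1) = exp(-r*dt) * [p_u*5.801111 + p_m*16.913501 + p_d*26.574074] = 16.958197
  V(1,+0) = exp(-r*dt) * [p_u*0.732716 + p_m*5.801111 + p_d*16.913501] = 7.062548
  V(1,+1) = exp(-r*dt) * [p_u*0.000000 + p_m*0.732716 + p_d*5.801111] = 1.551346
  V(0,+0) = exp(-r*dt) * [p_u*1.551346 + p_m*7.062548 + p_d*16.958197] = 8.028704


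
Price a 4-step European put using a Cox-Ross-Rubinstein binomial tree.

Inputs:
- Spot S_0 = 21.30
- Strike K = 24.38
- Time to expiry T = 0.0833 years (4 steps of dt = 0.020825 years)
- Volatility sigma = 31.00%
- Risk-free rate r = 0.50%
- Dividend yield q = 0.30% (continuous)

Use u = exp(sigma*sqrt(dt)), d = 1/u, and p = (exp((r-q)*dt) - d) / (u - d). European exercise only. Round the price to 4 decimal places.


dt = T/N = 0.020825
u = exp(sigma*sqrt(dt)) = 1.045751; d = 1/u = 0.956250
p = (exp((r-q)*dt) - d) / (u - d) = 0.489283
Discount per step: exp(-r*dt) = 0.999896
Stock lattice S(k, i) with i counting down-moves:
  k=0: S(0,0) = 21.3000
  k=1: S(1,0) = 22.2745; S(1,1) = 20.3681
  k=2: S(2,0) = 23.2936; S(2,1) = 21.3000; S(2,2) = 19.4770
  k=3: S(3,0) = 24.3593; S(3,1) = 22.2745; S(3,2) = 20.3681; S(3,3) = 18.6249
  k=4: S(4,0) = 25.4738; S(4,1) = 23.2936; S(4,2) = 21.3000; S(4,3) = 19.4770; S(4,4) = 17.8101
Terminal payoffs V(N, i) = max(K - S_T, 0):
  V(4,0) = 0.000000; V(4,1) = 1.086404; V(4,2) = 3.080000; V(4,3) = 4.902973; V(4,4) = 6.569925
Backward induction: V(k, i) = exp(-r*dt) * [p * V(k+1, i) + (1-p) * V(k+1, i+1)].
  V(3,0) = exp(-r*dt) * [p*0.000000 + (1-p)*1.086404] = 0.554787
  V(3,1) = exp(-r*dt) * [p*1.086404 + (1-p)*3.080000] = 2.104348
  V(3,2) = exp(-r*dt) * [p*3.080000 + (1-p)*4.902973] = 4.010605
  V(3,3) = exp(-r*dt) * [p*4.902973 + (1-p)*6.569925] = 5.753714
  V(2,0) = exp(-r*dt) * [p*0.554787 + (1-p)*2.104348] = 1.346033
  V(2,1) = exp(-r*dt) * [p*2.104348 + (1-p)*4.010605] = 3.077585
  V(2,2) = exp(-r*dt) * [p*4.010605 + (1-p)*5.753714] = 4.900330
  V(1,0) = exp(-r*dt) * [p*1.346033 + (1-p)*3.077585] = 2.230133
  V(1,1) = exp(-r*dt) * [p*3.077585 + (1-p)*4.900330] = 4.008074
  V(0,0) = exp(-r*dt) * [p*2.230133 + (1-p)*4.008074] = 3.137830

Answer: Price = V(0,0) = 3.1378


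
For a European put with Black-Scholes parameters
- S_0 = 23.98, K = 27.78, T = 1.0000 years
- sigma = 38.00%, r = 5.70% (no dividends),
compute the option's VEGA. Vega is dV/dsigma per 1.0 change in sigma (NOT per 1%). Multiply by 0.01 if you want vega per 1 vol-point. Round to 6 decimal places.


d1 = -0.0470952309; d2 = -0.4270952309
phi(d1) = 0.3985001065; exp(-qT) = 1.0000000000; exp(-rT) = 0.9445940694
Vega = S * exp(-qT) * phi(d1) * sqrt(T) = 23.9800 * 1.0000000000 * 0.3985001065 * 1.0000000000 = 9.556033

Answer: Vega = 9.556033


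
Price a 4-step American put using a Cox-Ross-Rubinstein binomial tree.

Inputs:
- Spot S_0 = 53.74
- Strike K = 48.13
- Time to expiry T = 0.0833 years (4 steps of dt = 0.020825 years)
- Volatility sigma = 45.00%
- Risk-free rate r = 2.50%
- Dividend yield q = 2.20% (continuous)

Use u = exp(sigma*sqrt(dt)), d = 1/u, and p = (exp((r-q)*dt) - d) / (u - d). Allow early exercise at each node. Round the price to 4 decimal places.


Answer: Price = V(0,0) = 0.7206

Derivation:
dt = T/N = 0.020825
u = exp(sigma*sqrt(dt)) = 1.067094; d = 1/u = 0.937125
p = (exp((r-q)*dt) - d) / (u - d) = 0.484252
Discount per step: exp(-r*dt) = 0.999480
Stock lattice S(k, i) with i counting down-moves:
  k=0: S(0,0) = 53.7400
  k=1: S(1,0) = 57.3456; S(1,1) = 50.3611
  k=2: S(2,0) = 61.1932; S(2,1) = 53.7400; S(2,2) = 47.1946
  k=3: S(3,0) = 65.2988; S(3,1) = 57.3456; S(3,2) = 50.3611; S(3,3) = 44.2272
  k=4: S(4,0) = 69.6800; S(4,1) = 61.1932; S(4,2) = 53.7400; S(4,3) = 47.1946; S(4,4) = 41.4464
Terminal payoffs V(N, i) = max(K - S_T, 0):
  V(4,0) = 0.000000; V(4,1) = 0.000000; V(4,2) = 0.000000; V(4,3) = 0.935386; V(4,4) = 6.683562
Backward induction: V(k, i) = exp(-r*dt) * [p * V(k+1, i) + (1-p) * V(k+1, i+1)]; then take max(V_cont, immediate exercise) for American.
  V(3,0) = exp(-r*dt) * [p*0.000000 + (1-p)*0.000000] = 0.000000; exercise = 0.000000; V(3,0) = max -> 0.000000
  V(3,1) = exp(-r*dt) * [p*0.000000 + (1-p)*0.000000] = 0.000000; exercise = 0.000000; V(3,1) = max -> 0.000000
  V(3,2) = exp(-r*dt) * [p*0.000000 + (1-p)*0.935386] = 0.482173; exercise = 0.000000; V(3,2) = max -> 0.482173
  V(3,3) = exp(-r*dt) * [p*0.935386 + (1-p)*6.683562] = 3.897968; exercise = 3.902761; V(3,3) = max -> 3.902761
  V(2,0) = exp(-r*dt) * [p*0.000000 + (1-p)*0.000000] = 0.000000; exercise = 0.000000; V(2,0) = max -> 0.000000
  V(2,1) = exp(-r*dt) * [p*0.000000 + (1-p)*0.482173] = 0.248550; exercise = 0.000000; V(2,1) = max -> 0.248550
  V(2,2) = exp(-r*dt) * [p*0.482173 + (1-p)*3.902761] = 2.245166; exercise = 0.935386; V(2,2) = max -> 2.245166
  V(1,0) = exp(-r*dt) * [p*0.000000 + (1-p)*0.248550] = 0.128123; exercise = 0.000000; V(1,0) = max -> 0.128123
  V(1,1) = exp(-r*dt) * [p*0.248550 + (1-p)*2.245166] = 1.277636; exercise = 0.000000; V(1,1) = max -> 1.277636
  V(0,0) = exp(-r*dt) * [p*0.128123 + (1-p)*1.277636] = 0.720607; exercise = 0.000000; V(0,0) = max -> 0.720607


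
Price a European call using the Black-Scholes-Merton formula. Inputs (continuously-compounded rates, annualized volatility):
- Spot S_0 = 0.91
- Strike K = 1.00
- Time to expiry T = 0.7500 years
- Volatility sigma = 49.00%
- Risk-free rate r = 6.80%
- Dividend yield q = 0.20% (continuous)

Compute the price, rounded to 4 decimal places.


Answer: Price = 0.1362

Derivation:
d1 = (ln(S/K) + (r - q + 0.5*sigma^2) * T) / (sigma * sqrt(T)) = 0.10657844
d2 = d1 - sigma * sqrt(T) = -0.31777401
exp(-rT) = 0.95027867; exp(-qT) = 0.99850112
C = S_0 * exp(-qT) * N(d1) - K * exp(-rT) * N(d2)
N(d1) = 0.54243829; N(d2) = 0.37532818
C = 0.9100 * 0.99850112 * 0.54243829 - 1.0000 * 0.95027867 * 0.37532818 = 0.1362


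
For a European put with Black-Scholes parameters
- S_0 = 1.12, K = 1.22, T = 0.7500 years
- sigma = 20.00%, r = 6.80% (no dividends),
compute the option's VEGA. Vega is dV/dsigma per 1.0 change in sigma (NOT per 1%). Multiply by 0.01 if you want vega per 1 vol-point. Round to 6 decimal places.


d1 = -0.1127113209; d2 = -0.2859164017
phi(d1) = 0.3964162616; exp(-qT) = 1.0000000000; exp(-rT) = 0.9502786705
Vega = S * exp(-qT) * phi(d1) * sqrt(T) = 1.1200 * 1.0000000000 * 0.3964162616 * 0.8660254038 = 0.384503

Answer: Vega = 0.384503


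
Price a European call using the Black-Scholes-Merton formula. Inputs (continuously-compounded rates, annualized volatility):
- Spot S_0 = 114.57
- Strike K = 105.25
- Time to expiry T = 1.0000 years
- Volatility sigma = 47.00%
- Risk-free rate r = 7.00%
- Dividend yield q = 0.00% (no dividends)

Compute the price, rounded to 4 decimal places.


d1 = (ln(S/K) + (r - q + 0.5*sigma^2) * T) / (sigma * sqrt(T)) = 0.56446280
d2 = d1 - sigma * sqrt(T) = 0.09446280
exp(-rT) = 0.93239382; exp(-qT) = 1.00000000
C = S_0 * exp(-qT) * N(d1) - K * exp(-rT) * N(d2)
N(d1) = 0.71378040; N(d2) = 0.53762924
C = 114.5700 * 1.00000000 * 0.71378040 - 105.2500 * 0.93239382 * 0.53762924 = 29.0179

Answer: Price = 29.0179


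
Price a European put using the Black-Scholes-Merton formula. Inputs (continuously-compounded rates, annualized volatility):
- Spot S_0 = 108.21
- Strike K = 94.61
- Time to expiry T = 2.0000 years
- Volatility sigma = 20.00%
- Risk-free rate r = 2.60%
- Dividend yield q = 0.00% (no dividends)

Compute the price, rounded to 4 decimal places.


d1 = (ln(S/K) + (r - q + 0.5*sigma^2) * T) / (sigma * sqrt(T)) = 0.80012882
d2 = d1 - sigma * sqrt(T) = 0.51728610
exp(-rT) = 0.94932887; exp(-qT) = 1.00000000
P = K * exp(-rT) * N(-d2) - S_0 * exp(-qT) * N(-d1)
N(-d1) = 0.21181808; N(-d2) = 0.30247823
P = 94.6100 * 0.94932887 * 0.30247823 - 108.2100 * 1.00000000 * 0.21181808 = 4.2466

Answer: Price = 4.2466


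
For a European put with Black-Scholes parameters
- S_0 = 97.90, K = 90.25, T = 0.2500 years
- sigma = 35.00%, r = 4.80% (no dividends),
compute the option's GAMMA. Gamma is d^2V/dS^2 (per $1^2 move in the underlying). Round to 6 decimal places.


d1 = 0.6210025847; d2 = 0.4460025847
phi(d1) = 0.3289792374; exp(-qT) = 1.0000000000; exp(-rT) = 0.9880717129
Gamma = exp(-qT) * phi(d1) / (S * sigma * sqrt(T)) = 1.0000000000 * 0.3289792374 / (97.9000 * 0.3500 * 0.5000000000) = 0.019202

Answer: Gamma = 0.019202


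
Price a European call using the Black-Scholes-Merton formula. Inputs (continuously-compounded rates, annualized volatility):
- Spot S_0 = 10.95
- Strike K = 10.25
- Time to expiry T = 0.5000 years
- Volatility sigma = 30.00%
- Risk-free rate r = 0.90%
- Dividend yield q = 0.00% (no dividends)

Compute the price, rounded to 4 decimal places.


d1 = (ln(S/K) + (r - q + 0.5*sigma^2) * T) / (sigma * sqrt(T)) = 0.43869730
d2 = d1 - sigma * sqrt(T) = 0.22656527
exp(-rT) = 0.99551011; exp(-qT) = 1.00000000
C = S_0 * exp(-qT) * N(d1) - K * exp(-rT) * N(d2)
N(d1) = 0.66955956; N(d2) = 0.58961910
C = 10.9500 * 1.00000000 * 0.66955956 - 10.2500 * 0.99551011 * 0.58961910 = 1.3152

Answer: Price = 1.3152


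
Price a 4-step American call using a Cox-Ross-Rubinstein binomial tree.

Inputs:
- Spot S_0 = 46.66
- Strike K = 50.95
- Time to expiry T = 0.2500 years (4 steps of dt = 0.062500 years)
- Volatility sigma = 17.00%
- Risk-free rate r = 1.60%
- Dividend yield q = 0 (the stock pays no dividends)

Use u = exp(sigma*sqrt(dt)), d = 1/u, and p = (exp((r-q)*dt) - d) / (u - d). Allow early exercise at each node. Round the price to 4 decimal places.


dt = T/N = 0.062500
u = exp(sigma*sqrt(dt)) = 1.043416; d = 1/u = 0.958390
p = (exp((r-q)*dt) - d) / (u - d) = 0.501144
Discount per step: exp(-r*dt) = 0.999000
Stock lattice S(k, i) with i counting down-moves:
  k=0: S(0,0) = 46.6600
  k=1: S(1,0) = 48.6858; S(1,1) = 44.7185
  k=2: S(2,0) = 50.7995; S(2,1) = 46.6600; S(2,2) = 42.8578
  k=3: S(3,0) = 53.0051; S(3,1) = 48.6858; S(3,2) = 44.7185; S(3,3) = 41.0745
  k=4: S(4,0) = 55.3063; S(4,1) = 50.7995; S(4,2) = 46.6600; S(4,3) = 42.8578; S(4,4) = 39.3654
Terminal payoffs V(N, i) = max(S_T - K, 0):
  V(4,0) = 4.356324; V(4,1) = 0.000000; V(4,2) = 0.000000; V(4,3) = 0.000000; V(4,4) = 0.000000
Backward induction: V(k, i) = exp(-r*dt) * [p * V(k+1, i) + (1-p) * V(k+1, i+1)]; then take max(V_cont, immediate exercise) for American.
  V(3,0) = exp(-r*dt) * [p*4.356324 + (1-p)*0.000000] = 2.180962; exercise = 2.055054; V(3,0) = max -> 2.180962
  V(3,1) = exp(-r*dt) * [p*0.000000 + (1-p)*0.000000] = 0.000000; exercise = 0.000000; V(3,1) = max -> 0.000000
  V(3,2) = exp(-r*dt) * [p*0.000000 + (1-p)*0.000000] = 0.000000; exercise = 0.000000; V(3,2) = max -> 0.000000
  V(3,3) = exp(-r*dt) * [p*0.000000 + (1-p)*0.000000] = 0.000000; exercise = 0.000000; V(3,3) = max -> 0.000000
  V(2,0) = exp(-r*dt) * [p*2.180962 + (1-p)*0.000000] = 1.091883; exercise = 0.000000; V(2,0) = max -> 1.091883
  V(2,1) = exp(-r*dt) * [p*0.000000 + (1-p)*0.000000] = 0.000000; exercise = 0.000000; V(2,1) = max -> 0.000000
  V(2,2) = exp(-r*dt) * [p*0.000000 + (1-p)*0.000000] = 0.000000; exercise = 0.000000; V(2,2) = max -> 0.000000
  V(1,0) = exp(-r*dt) * [p*1.091883 + (1-p)*0.000000] = 0.546643; exercise = 0.000000; V(1,0) = max -> 0.546643
  V(1,1) = exp(-r*dt) * [p*0.000000 + (1-p)*0.000000] = 0.000000; exercise = 0.000000; V(1,1) = max -> 0.000000
  V(0,0) = exp(-r*dt) * [p*0.546643 + (1-p)*0.000000] = 0.273673; exercise = 0.000000; V(0,0) = max -> 0.273673

Answer: Price = V(0,0) = 0.2737


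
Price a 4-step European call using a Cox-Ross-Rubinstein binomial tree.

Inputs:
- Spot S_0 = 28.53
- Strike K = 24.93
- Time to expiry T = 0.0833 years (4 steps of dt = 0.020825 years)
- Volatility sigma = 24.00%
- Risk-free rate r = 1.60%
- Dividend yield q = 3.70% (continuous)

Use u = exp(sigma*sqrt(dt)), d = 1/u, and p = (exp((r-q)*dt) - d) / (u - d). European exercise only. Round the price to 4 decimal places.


Answer: Price = V(0,0) = 3.5518

Derivation:
dt = T/N = 0.020825
u = exp(sigma*sqrt(dt)) = 1.035241; d = 1/u = 0.965959
p = (exp((r-q)*dt) - d) / (u - d) = 0.485031
Discount per step: exp(-r*dt) = 0.999667
Stock lattice S(k, i) with i counting down-moves:
  k=0: S(0,0) = 28.5300
  k=1: S(1,0) = 29.5354; S(1,1) = 27.5588
  k=2: S(2,0) = 30.5763; S(2,1) = 28.5300; S(2,2) = 26.6207
  k=3: S(3,0) = 31.6538; S(3,1) = 29.5354; S(3,2) = 27.5588; S(3,3) = 25.7145
  k=4: S(4,0) = 32.7693; S(4,1) = 30.5763; S(4,2) = 28.5300; S(4,3) = 26.6207; S(4,4) = 24.8391
Terminal payoffs V(N, i) = max(S_T - K, 0):
  V(4,0) = 7.839314; V(4,1) = 5.646274; V(4,2) = 3.600000; V(4,3) = 1.690670; V(4,4) = 0.000000
Backward induction: V(k, i) = exp(-r*dt) * [p * V(k+1, i) + (1-p) * V(k+1, i+1)].
  V(3,0) = exp(-r*dt) * [p*7.839314 + (1-p)*5.646274] = 6.707732
  V(3,1) = exp(-r*dt) * [p*5.646274 + (1-p)*3.600000] = 4.590977
  V(3,2) = exp(-r*dt) * [p*3.600000 + (1-p)*1.690670] = 2.615884
  V(3,3) = exp(-r*dt) * [p*1.690670 + (1-p)*0.000000] = 0.819755
  V(2,0) = exp(-r*dt) * [p*6.707732 + (1-p)*4.590977] = 5.615798
  V(2,1) = exp(-r*dt) * [p*4.590977 + (1-p)*2.615884] = 3.572676
  V(2,2) = exp(-r*dt) * [p*2.615884 + (1-p)*0.819755] = 1.690371
  V(1,0) = exp(-r*dt) * [p*5.615798 + (1-p)*3.572676] = 4.562134
  V(1,1) = exp(-r*dt) * [p*3.572676 + (1-p)*1.690371] = 2.602480
  V(0,0) = exp(-r*dt) * [p*4.562134 + (1-p)*2.602480] = 3.551790


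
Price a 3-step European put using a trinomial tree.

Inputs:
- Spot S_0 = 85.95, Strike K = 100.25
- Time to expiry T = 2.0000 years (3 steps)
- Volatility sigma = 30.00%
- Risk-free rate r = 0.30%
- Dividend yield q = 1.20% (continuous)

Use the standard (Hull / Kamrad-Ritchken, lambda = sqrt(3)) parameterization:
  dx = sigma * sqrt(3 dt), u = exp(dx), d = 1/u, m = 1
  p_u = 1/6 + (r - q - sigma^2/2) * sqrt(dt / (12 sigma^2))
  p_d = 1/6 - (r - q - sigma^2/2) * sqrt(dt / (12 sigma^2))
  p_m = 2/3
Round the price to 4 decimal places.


dt = T/N = 0.666667; dx = sigma*sqrt(3*dt) = 0.424264
u = exp(dx) = 1.528465; d = 1/u = 0.654251
p_u = 0.124240, p_m = 0.666667, p_d = 0.209093
Discount per step: exp(-r*dt) = 0.998002
Stock lattice S(k, j) with j the centered position index:
  k=0: S(0,+0) = 85.9500
  k=1: S(1,-1) = 56.2329; S(1,+0) = 85.9500; S(1,+1) = 131.3716
  k=2: S(2,-2) = 36.7904; S(2,-1) = 56.2329; S(2,+0) = 85.9500; S(2,+1) = 131.3716; S(2,+2) = 200.7969
  k=3: S(3,-3) = 24.0702; S(3,-2) = 36.7904; S(3,-1) = 56.2329; S(3,+0) = 85.9500; S(3,+1) = 131.3716; S(3,+2) = 200.7969; S(3,+3) = 306.9110
Terminal payoffs V(N, j) = max(K - S_T, 0):
  V(3,-3) = 76.179825; V(3,-2) = 63.459576; V(3,-1) = 44.017119; V(3,+0) = 14.300000; V(3,+1) = 0.000000; V(3,+2) = 0.000000; V(3,+3) = 0.000000
Backward induction: V(k, j) = exp(-r*dt) * [p_u * V(k+1, j+1) + p_m * V(k+1, j) + p_d * V(k+1, j-1)]
  V(2,-2) = exp(-r*dt) * [p_u*44.017119 + p_m*63.459576 + p_d*76.179825] = 63.576476
  V(2,-1) = exp(-r*dt) * [p_u*14.300000 + p_m*44.017119 + p_d*63.459576] = 44.301647
  V(2,+0) = exp(-r*dt) * [p_u*0.000000 + p_m*14.300000 + p_d*44.017119] = 18.699571
  V(2,+1) = exp(-r*dt) * [p_u*0.000000 + p_m*0.000000 + p_d*14.300000] = 2.984057
  V(2,+2) = exp(-r*dt) * [p_u*0.000000 + p_m*0.000000 + p_d*0.000000] = 0.000000
  V(1,-1) = exp(-r*dt) * [p_u*18.699571 + p_m*44.301647 + p_d*63.576476] = 45.060860
  V(1,+0) = exp(-r*dt) * [p_u*2.984057 + p_m*18.699571 + p_d*44.301647] = 22.056132
  V(1,+1) = exp(-r*dt) * [p_u*0.000000 + p_m*2.984057 + p_d*18.699571] = 5.887535
  V(0,+0) = exp(-r*dt) * [p_u*5.887535 + p_m*22.056132 + p_d*45.060860] = 24.807805

Answer: Price = V(0,0) = 24.8078


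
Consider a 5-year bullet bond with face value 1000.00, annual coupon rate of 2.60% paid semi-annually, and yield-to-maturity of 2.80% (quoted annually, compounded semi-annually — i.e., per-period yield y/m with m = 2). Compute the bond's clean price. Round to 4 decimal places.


Coupon per period c = face * coupon_rate / m = 13.000000
Periods per year m = 2; per-period yield y/m = 0.014000
Number of cashflows N = 10
Cashflows (t years, CF_t, discount factor 1/(1+y/m)^(m*t), PV):
  t = 0.5000: CF_t = 13.000000, DF = 0.986193, PV = 12.820513
  t = 1.0000: CF_t = 13.000000, DF = 0.972577, PV = 12.643504
  t = 1.5000: CF_t = 13.000000, DF = 0.959149, PV = 12.468939
  t = 2.0000: CF_t = 13.000000, DF = 0.945906, PV = 12.296784
  t = 2.5000: CF_t = 13.000000, DF = 0.932847, PV = 12.127006
  t = 3.0000: CF_t = 13.000000, DF = 0.919967, PV = 11.959572
  t = 3.5000: CF_t = 13.000000, DF = 0.907265, PV = 11.794449
  t = 4.0000: CF_t = 13.000000, DF = 0.894739, PV = 11.631607
  t = 4.5000: CF_t = 13.000000, DF = 0.882386, PV = 11.471013
  t = 5.0000: CF_t = 1013.000000, DF = 0.870203, PV = 881.515383
Price P = sum_t PV_t = 990.728768

Answer: Price = 990.7288


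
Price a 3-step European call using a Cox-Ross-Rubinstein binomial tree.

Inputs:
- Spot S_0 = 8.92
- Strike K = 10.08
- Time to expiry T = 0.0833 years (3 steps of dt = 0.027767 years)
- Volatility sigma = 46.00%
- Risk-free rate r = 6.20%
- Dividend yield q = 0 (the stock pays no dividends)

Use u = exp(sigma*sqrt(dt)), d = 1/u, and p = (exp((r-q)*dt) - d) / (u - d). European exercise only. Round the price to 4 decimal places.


dt = T/N = 0.027767
u = exp(sigma*sqrt(dt)) = 1.079666; d = 1/u = 0.926213
p = (exp((r-q)*dt) - d) / (u - d) = 0.492075
Discount per step: exp(-r*dt) = 0.998280
Stock lattice S(k, i) with i counting down-moves:
  k=0: S(0,0) = 8.9200
  k=1: S(1,0) = 9.6306; S(1,1) = 8.2618
  k=2: S(2,0) = 10.3978; S(2,1) = 8.9200; S(2,2) = 7.6522
  k=3: S(3,0) = 11.2262; S(3,1) = 9.6306; S(3,2) = 8.2618; S(3,3) = 7.0876
Terminal payoffs V(N, i) = max(S_T - K, 0):
  V(3,0) = 1.146196; V(3,1) = 0.000000; V(3,2) = 0.000000; V(3,3) = 0.000000
Backward induction: V(k, i) = exp(-r*dt) * [p * V(k+1, i) + (1-p) * V(k+1, i+1)].
  V(2,0) = exp(-r*dt) * [p*1.146196 + (1-p)*0.000000] = 0.563044
  V(2,1) = exp(-r*dt) * [p*0.000000 + (1-p)*0.000000] = 0.000000
  V(2,2) = exp(-r*dt) * [p*0.000000 + (1-p)*0.000000] = 0.000000
  V(1,0) = exp(-r*dt) * [p*0.563044 + (1-p)*0.000000] = 0.276583
  V(1,1) = exp(-r*dt) * [p*0.000000 + (1-p)*0.000000] = 0.000000
  V(0,0) = exp(-r*dt) * [p*0.276583 + (1-p)*0.000000] = 0.135866

Answer: Price = V(0,0) = 0.1359


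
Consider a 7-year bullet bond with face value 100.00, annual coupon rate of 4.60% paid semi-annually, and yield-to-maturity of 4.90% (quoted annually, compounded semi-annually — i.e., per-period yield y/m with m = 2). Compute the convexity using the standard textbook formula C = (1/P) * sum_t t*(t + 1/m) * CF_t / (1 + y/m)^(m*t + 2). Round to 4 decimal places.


Answer: Convexity = 41.1076

Derivation:
Coupon per period c = face * coupon_rate / m = 2.300000
Periods per year m = 2; per-period yield y/m = 0.024500
Number of cashflows N = 14
Cashflows (t years, CF_t, discount factor 1/(1+y/m)^(m*t), PV):
  t = 0.5000: CF_t = 2.300000, DF = 0.976086, PV = 2.244998
  t = 1.0000: CF_t = 2.300000, DF = 0.952744, PV = 2.191310
  t = 1.5000: CF_t = 2.300000, DF = 0.929960, PV = 2.138907
  t = 2.0000: CF_t = 2.300000, DF = 0.907721, PV = 2.087757
  t = 2.5000: CF_t = 2.300000, DF = 0.886013, PV = 2.037830
  t = 3.0000: CF_t = 2.300000, DF = 0.864825, PV = 1.989097
  t = 3.5000: CF_t = 2.300000, DF = 0.844143, PV = 1.941530
  t = 4.0000: CF_t = 2.300000, DF = 0.823957, PV = 1.895100
  t = 4.5000: CF_t = 2.300000, DF = 0.804252, PV = 1.849780
  t = 5.0000: CF_t = 2.300000, DF = 0.785019, PV = 1.805545
  t = 5.5000: CF_t = 2.300000, DF = 0.766246, PV = 1.762367
  t = 6.0000: CF_t = 2.300000, DF = 0.747922, PV = 1.720221
  t = 6.5000: CF_t = 2.300000, DF = 0.730036, PV = 1.679084
  t = 7.0000: CF_t = 102.300000, DF = 0.712578, PV = 72.896748
Price P = sum_t PV_t = 98.240275
Convexity numerator sum_t t*(t + 1/m) * CF_t / (1+y/m)^(m*t + 2):
  t = 0.5000: term = 1.069454
  t = 1.0000: term = 3.131636
  t = 1.5000: term = 6.113491
  t = 2.0000: term = 9.945487
  t = 2.5000: term = 14.561475
  t = 3.0000: term = 19.898550
  t = 3.5000: term = 25.896925
  t = 4.0000: term = 32.499802
  t = 4.5000: term = 39.653248
  t = 5.0000: term = 47.306082
  t = 5.5000: term = 55.409759
  t = 6.0000: term = 63.918263
  t = 6.5000: term = 72.788001
  t = 7.0000: term = 3646.225578
Convexity = (1/P) * sum = 4038.417750 / 98.240275 = 41.107558


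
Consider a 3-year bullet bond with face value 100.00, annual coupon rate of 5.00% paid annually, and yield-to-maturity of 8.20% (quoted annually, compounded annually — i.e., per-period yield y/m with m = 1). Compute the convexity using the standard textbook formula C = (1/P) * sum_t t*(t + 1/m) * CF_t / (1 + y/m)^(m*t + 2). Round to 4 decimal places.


Coupon per period c = face * coupon_rate / m = 5.000000
Periods per year m = 1; per-period yield y/m = 0.082000
Number of cashflows N = 3
Cashflows (t years, CF_t, discount factor 1/(1+y/m)^(m*t), PV):
  t = 1.0000: CF_t = 5.000000, DF = 0.924214, PV = 4.621072
  t = 2.0000: CF_t = 5.000000, DF = 0.854172, PV = 4.270861
  t = 3.0000: CF_t = 105.000000, DF = 0.789438, PV = 82.891026
Price P = sum_t PV_t = 91.782960
Convexity numerator sum_t t*(t + 1/m) * CF_t / (1+y/m)^(m*t + 2):
  t = 1.0000: term = 7.894383
  t = 2.0000: term = 21.888309
  t = 3.0000: term = 849.638613
Convexity = (1/P) * sum = 879.421305 / 91.782960 = 9.581531

Answer: Convexity = 9.5815


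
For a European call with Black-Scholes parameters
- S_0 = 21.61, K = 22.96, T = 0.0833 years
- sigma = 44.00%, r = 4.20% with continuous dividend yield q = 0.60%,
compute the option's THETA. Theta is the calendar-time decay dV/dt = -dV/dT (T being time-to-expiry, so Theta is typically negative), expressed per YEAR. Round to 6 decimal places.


Answer: Theta = -6.332688

Derivation:
d1 = -0.3900662733; d2 = -0.5170579266
phi(d1) = 0.3697181272; exp(-qT) = 0.9995003249; exp(-rT) = 0.9965075130
Theta = -S*exp(-qT)*phi(d1)*sigma/(2*sqrt(T)) - r*K*exp(-rT)*N(d2) + q*S*exp(-qT)*N(d1)
N(d1) = 0.3482437707; N(d2) = 0.3025578613; sqrt(T) = 0.2886173938
Term 1 = -21.6100 * 0.9995003249 * 0.3697181272 * 0.4400 / (2 * 0.2886173938) = -6.0870746954
Term 2 = -0.0420 * 22.9600 * 0.9965075130 * 0.3025578613 = -0.2907436197
Term 3 = 0.0060 * 21.6100 * 0.9995003249 * 0.3482437707 = 0.0451307253
Theta = -6.0870746954 + (-0.2907436197) + (0.0451307253) = -6.332688


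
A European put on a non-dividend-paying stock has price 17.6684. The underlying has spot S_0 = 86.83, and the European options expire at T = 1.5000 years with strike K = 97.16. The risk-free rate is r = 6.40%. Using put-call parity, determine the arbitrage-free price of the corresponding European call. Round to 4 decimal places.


Put-call parity: C - P = S_0 * exp(-qT) - K * exp(-rT).
S_0 * exp(-qT) = 86.8300 * 1.00000000 = 86.83000000
K * exp(-rT) = 97.1600 * 0.90846402 = 88.26636380
C = P + S*exp(-qT) - K*exp(-rT)
C = 17.6684 + 86.83000000 - 88.26636380 = 16.2320

Answer: Call price = 16.2320


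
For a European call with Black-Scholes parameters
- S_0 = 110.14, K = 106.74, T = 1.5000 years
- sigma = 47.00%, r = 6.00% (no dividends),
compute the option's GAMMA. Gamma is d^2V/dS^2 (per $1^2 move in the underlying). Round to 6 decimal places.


d1 = 0.4986384801; d2 = -0.0769916095
phi(d1) = 0.3523047538; exp(-qT) = 1.0000000000; exp(-rT) = 0.9139311853
Gamma = exp(-qT) * phi(d1) / (S * sigma * sqrt(T)) = 1.0000000000 * 0.3523047538 / (110.1400 * 0.4700 * 1.2247448714) = 0.005557

Answer: Gamma = 0.005557


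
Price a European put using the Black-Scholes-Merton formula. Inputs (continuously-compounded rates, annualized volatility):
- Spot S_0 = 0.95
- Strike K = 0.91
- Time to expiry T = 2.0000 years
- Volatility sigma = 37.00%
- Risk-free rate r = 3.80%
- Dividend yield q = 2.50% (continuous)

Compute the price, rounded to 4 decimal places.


Answer: Price = 0.1517

Derivation:
d1 = (ln(S/K) + (r - q + 0.5*sigma^2) * T) / (sigma * sqrt(T)) = 0.39352859
d2 = d1 - sigma * sqrt(T) = -0.12973043
exp(-rT) = 0.92681621; exp(-qT) = 0.95122942
P = K * exp(-rT) * N(-d2) - S_0 * exp(-qT) * N(-d1)
N(-d1) = 0.34696455; N(-d2) = 0.55161014
P = 0.9100 * 0.92681621 * 0.55161014 - 0.9500 * 0.95122942 * 0.34696455 = 0.1517


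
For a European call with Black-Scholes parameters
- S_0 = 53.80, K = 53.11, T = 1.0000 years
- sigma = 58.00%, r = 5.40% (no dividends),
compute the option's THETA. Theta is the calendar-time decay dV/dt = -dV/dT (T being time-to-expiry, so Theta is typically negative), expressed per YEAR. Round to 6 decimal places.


Answer: Theta = -6.903602

Derivation:
d1 = 0.4053590220; d2 = -0.1746409780
phi(d1) = 0.3674762819; exp(-qT) = 1.0000000000; exp(-rT) = 0.9474321065
Theta = -S*exp(-qT)*phi(d1)*sigma/(2*sqrt(T)) - r*K*exp(-rT)*N(d2) + q*S*exp(-qT)*N(d1)
N(d1) = 0.6573931862; N(d2) = 0.4306808738; sqrt(T) = 1.0000000000
Term 1 = -53.8000 * 1.0000000000 * 0.3674762819 * 0.5800 / (2 * 1.0000000000) = -5.7333649502
Term 2 = -0.0540 * 53.1100 * 0.9474321065 * 0.4306808738 = -1.1702367829
Term 3 = 0 (no dividend yield, q = 0)
Theta = -5.7333649502 + (-1.1702367829) + (0.0000000000) = -6.903602


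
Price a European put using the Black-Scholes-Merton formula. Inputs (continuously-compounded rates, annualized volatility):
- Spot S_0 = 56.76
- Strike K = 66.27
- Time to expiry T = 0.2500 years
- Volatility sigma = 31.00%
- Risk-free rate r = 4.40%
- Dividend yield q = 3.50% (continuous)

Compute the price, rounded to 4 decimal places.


Answer: Price = 10.0851

Derivation:
d1 = (ln(S/K) + (r - q + 0.5*sigma^2) * T) / (sigma * sqrt(T)) = -0.90737390
d2 = d1 - sigma * sqrt(T) = -1.06237390
exp(-rT) = 0.98906028; exp(-qT) = 0.99128817
P = K * exp(-rT) * N(-d2) - S_0 * exp(-qT) * N(-d1)
N(-d1) = 0.81789545; N(-d2) = 0.85596701
P = 66.2700 * 0.98906028 * 0.85596701 - 56.7600 * 0.99128817 * 0.81789545 = 10.0851


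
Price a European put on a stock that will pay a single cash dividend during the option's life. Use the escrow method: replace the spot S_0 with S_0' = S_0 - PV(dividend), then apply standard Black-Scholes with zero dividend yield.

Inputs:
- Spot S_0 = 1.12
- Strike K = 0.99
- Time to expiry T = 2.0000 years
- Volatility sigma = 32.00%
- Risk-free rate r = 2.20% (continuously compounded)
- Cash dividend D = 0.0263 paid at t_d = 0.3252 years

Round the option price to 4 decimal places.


PV(D) = D * exp(-r * t_d) = 0.0263 * 0.99287113 = 0.02611251
S_0' = S_0 - PV(D) = 1.1200 - 0.02611251 = 1.09388749
d1 = (ln(S_0'/K) + (r + sigma^2/2)*T) / (sigma*sqrt(T)) = 0.54400419
d2 = d1 - sigma*sqrt(T) = 0.09145585
exp(-rT) = 0.95695396
N(-d1) = 0.29321930; N(-d2) = 0.46356519
P = K * exp(-rT) * N(-d2) - S_0' * N(-d1) = 0.9900 * 0.95695396 * 0.46356519 - 1.09388749 * 0.29321930 = 0.1184

Answer: Price = 0.1184


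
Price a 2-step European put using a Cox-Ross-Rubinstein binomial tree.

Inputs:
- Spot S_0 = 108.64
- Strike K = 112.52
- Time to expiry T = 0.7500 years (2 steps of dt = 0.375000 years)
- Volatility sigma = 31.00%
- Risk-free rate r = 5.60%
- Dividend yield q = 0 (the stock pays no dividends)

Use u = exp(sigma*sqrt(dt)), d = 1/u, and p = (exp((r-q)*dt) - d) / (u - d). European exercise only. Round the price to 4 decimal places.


Answer: Price = V(0,0) = 10.7176

Derivation:
dt = T/N = 0.375000
u = exp(sigma*sqrt(dt)) = 1.209051; d = 1/u = 0.827095
p = (exp((r-q)*dt) - d) / (u - d) = 0.508245
Discount per step: exp(-r*dt) = 0.979219
Stock lattice S(k, i) with i counting down-moves:
  k=0: S(0,0) = 108.6400
  k=1: S(1,0) = 131.3513; S(1,1) = 89.8556
  k=2: S(2,0) = 158.8103; S(2,1) = 108.6400; S(2,2) = 74.3192
Terminal payoffs V(N, i) = max(K - S_T, 0):
  V(2,0) = 0.000000; V(2,1) = 3.880000; V(2,2) = 38.200843
Backward induction: V(k, i) = exp(-r*dt) * [p * V(k+1, i) + (1-p) * V(k+1, i+1)].
  V(1,0) = exp(-r*dt) * [p*0.000000 + (1-p)*3.880000] = 1.868360
  V(1,1) = exp(-r*dt) * [p*3.880000 + (1-p)*38.200843] = 20.326094
  V(0,0) = exp(-r*dt) * [p*1.868360 + (1-p)*20.326094] = 10.717598


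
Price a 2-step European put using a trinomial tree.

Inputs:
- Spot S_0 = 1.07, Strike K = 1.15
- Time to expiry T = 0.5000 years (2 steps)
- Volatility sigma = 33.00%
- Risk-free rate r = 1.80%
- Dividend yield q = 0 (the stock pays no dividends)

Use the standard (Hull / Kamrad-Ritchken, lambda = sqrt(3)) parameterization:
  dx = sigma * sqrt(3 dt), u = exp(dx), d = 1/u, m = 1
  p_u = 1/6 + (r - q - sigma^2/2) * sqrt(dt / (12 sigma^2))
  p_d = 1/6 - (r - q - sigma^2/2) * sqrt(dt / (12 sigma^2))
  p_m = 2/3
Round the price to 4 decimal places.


dt = T/N = 0.250000; dx = sigma*sqrt(3*dt) = 0.285788
u = exp(dx) = 1.330811; d = 1/u = 0.751422
p_u = 0.150724, p_m = 0.666667, p_d = 0.182609
Discount per step: exp(-r*dt) = 0.995510
Stock lattice S(k, j) with j the centered position index:
  k=0: S(0,+0) = 1.0700
  k=1: S(1,-1) = 0.8040; S(1,+0) = 1.0700; S(1,+1) = 1.4240
  k=2: S(2,-2) = 0.6042; S(2,-1) = 0.8040; S(2,+0) = 1.0700; S(2,+1) = 1.4240; S(2,+2) = 1.8950
Terminal payoffs V(N, j) = max(K - S_T, 0):
  V(2,-2) = 0.545841; V(2,-1) = 0.345979; V(2,+0) = 0.080000; V(2,+1) = 0.000000; V(2,+2) = 0.000000
Backward induction: V(k, j) = exp(-r*dt) * [p_u * V(k+1, j+1) + p_m * V(k+1, j) + p_d * V(k+1, j-1)]
  V(1,-1) = exp(-r*dt) * [p_u*0.080000 + p_m*0.345979 + p_d*0.545841] = 0.340849
  V(1,+0) = exp(-r*dt) * [p_u*0.000000 + p_m*0.080000 + p_d*0.345979] = 0.115989
  V(1,+1) = exp(-r*dt) * [p_u*0.000000 + p_m*0.000000 + p_d*0.080000] = 0.014543
  V(0,+0) = exp(-r*dt) * [p_u*0.014543 + p_m*0.115989 + p_d*0.340849] = 0.141124

Answer: Price = V(0,0) = 0.1411


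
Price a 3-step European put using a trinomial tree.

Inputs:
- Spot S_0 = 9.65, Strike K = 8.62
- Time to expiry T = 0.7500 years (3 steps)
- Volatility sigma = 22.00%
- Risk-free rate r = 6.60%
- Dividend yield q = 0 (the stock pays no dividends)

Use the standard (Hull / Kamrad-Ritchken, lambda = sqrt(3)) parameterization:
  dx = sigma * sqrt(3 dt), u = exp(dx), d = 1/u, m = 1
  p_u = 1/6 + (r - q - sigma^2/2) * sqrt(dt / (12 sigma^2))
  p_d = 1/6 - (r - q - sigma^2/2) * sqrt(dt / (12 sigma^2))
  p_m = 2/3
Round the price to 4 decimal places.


Answer: Price = V(0,0) = 0.2037

Derivation:
dt = T/N = 0.250000; dx = sigma*sqrt(3*dt) = 0.190526
u = exp(dx) = 1.209885; d = 1/u = 0.826525
p_u = 0.194091, p_m = 0.666667, p_d = 0.139243
Discount per step: exp(-r*dt) = 0.983635
Stock lattice S(k, j) with j the centered position index:
  k=0: S(0,+0) = 9.6500
  k=1: S(1,-1) = 7.9760; S(1,+0) = 9.6500; S(1,+1) = 11.6754
  k=2: S(2,-2) = 6.5923; S(2,-1) = 7.9760; S(2,+0) = 9.6500; S(2,+1) = 11.6754; S(2,+2) = 14.1259
  k=3: S(3,-3) = 5.4487; S(3,-2) = 6.5923; S(3,-1) = 7.9760; S(3,+0) = 9.6500; S(3,+1) = 11.6754; S(3,+2) = 14.1259; S(3,+3) = 17.0907
Terminal payoffs V(N, j) = max(K - S_T, 0):
  V(3,-3) = 3.171278; V(3,-2) = 2.027671; V(3,-1) = 0.644038; V(3,+0) = 0.000000; V(3,+1) = 0.000000; V(3,+2) = 0.000000; V(3,+3) = 0.000000
Backward induction: V(k, j) = exp(-r*dt) * [p_u * V(k+1, j+1) + p_m * V(k+1, j) + p_d * V(k+1, j-1)]
  V(2,-2) = exp(-r*dt) * [p_u*0.644038 + p_m*2.027671 + p_d*3.171278] = 1.886966
  V(2,-1) = exp(-r*dt) * [p_u*0.000000 + p_m*0.644038 + p_d*2.027671] = 0.700050
  V(2,+0) = exp(-r*dt) * [p_u*0.000000 + p_m*0.000000 + p_d*0.644038] = 0.088210
  V(2,+1) = exp(-r*dt) * [p_u*0.000000 + p_m*0.000000 + p_d*0.000000] = 0.000000
  V(2,+2) = exp(-r*dt) * [p_u*0.000000 + p_m*0.000000 + p_d*0.000000] = 0.000000
  V(1,-1) = exp(-r*dt) * [p_u*0.088210 + p_m*0.700050 + p_d*1.886966] = 0.734349
  V(1,+0) = exp(-r*dt) * [p_u*0.000000 + p_m*0.088210 + p_d*0.700050] = 0.153726
  V(1,+1) = exp(-r*dt) * [p_u*0.000000 + p_m*0.000000 + p_d*0.088210] = 0.012082
  V(0,+0) = exp(-r*dt) * [p_u*0.012082 + p_m*0.153726 + p_d*0.734349] = 0.203693


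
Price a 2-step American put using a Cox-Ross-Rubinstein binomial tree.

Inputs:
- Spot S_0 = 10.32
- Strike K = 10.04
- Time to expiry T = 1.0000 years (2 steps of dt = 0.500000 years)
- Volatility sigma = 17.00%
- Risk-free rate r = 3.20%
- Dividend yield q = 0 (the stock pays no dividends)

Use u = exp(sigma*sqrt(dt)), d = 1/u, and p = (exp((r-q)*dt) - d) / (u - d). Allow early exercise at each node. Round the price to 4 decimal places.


Answer: Price = V(0,0) = 0.4051

Derivation:
dt = T/N = 0.500000
u = exp(sigma*sqrt(dt)) = 1.127732; d = 1/u = 0.886736
p = (exp((r-q)*dt) - d) / (u - d) = 0.536909
Discount per step: exp(-r*dt) = 0.984127
Stock lattice S(k, i) with i counting down-moves:
  k=0: S(0,0) = 10.3200
  k=1: S(1,0) = 11.6382; S(1,1) = 9.1511
  k=2: S(2,0) = 13.1248; S(2,1) = 10.3200; S(2,2) = 8.1146
Terminal payoffs V(N, i) = max(K - S_T, 0):
  V(2,0) = 0.000000; V(2,1) = 0.000000; V(2,2) = 1.925379
Backward induction: V(k, i) = exp(-r*dt) * [p * V(k+1, i) + (1-p) * V(k+1, i+1)]; then take max(V_cont, immediate exercise) for American.
  V(1,0) = exp(-r*dt) * [p*0.000000 + (1-p)*0.000000] = 0.000000; exercise = 0.000000; V(1,0) = max -> 0.000000
  V(1,1) = exp(-r*dt) * [p*0.000000 + (1-p)*1.925379] = 0.877473; exercise = 0.888886; V(1,1) = max -> 0.888886
  V(0,0) = exp(-r*dt) * [p*0.000000 + (1-p)*0.888886] = 0.405101; exercise = 0.000000; V(0,0) = max -> 0.405101


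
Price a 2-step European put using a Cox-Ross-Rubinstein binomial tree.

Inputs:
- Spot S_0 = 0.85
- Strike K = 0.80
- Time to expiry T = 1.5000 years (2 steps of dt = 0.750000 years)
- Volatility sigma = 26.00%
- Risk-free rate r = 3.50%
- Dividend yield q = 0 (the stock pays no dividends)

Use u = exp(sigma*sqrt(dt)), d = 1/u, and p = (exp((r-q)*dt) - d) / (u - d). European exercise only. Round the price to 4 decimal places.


Answer: Price = V(0,0) = 0.0606

Derivation:
dt = T/N = 0.750000
u = exp(sigma*sqrt(dt)) = 1.252531; d = 1/u = 0.798383
p = (exp((r-q)*dt) - d) / (u - d) = 0.502511
Discount per step: exp(-r*dt) = 0.974092
Stock lattice S(k, i) with i counting down-moves:
  k=0: S(0,0) = 0.8500
  k=1: S(1,0) = 1.0647; S(1,1) = 0.6786
  k=2: S(2,0) = 1.3335; S(2,1) = 0.8500; S(2,2) = 0.5418
Terminal payoffs V(N, i) = max(K - S_T, 0):
  V(2,0) = 0.000000; V(2,1) = 0.000000; V(2,2) = 0.258197
Backward induction: V(k, i) = exp(-r*dt) * [p * V(k+1, i) + (1-p) * V(k+1, i+1)].
  V(1,0) = exp(-r*dt) * [p*0.000000 + (1-p)*0.000000] = 0.000000
  V(1,1) = exp(-r*dt) * [p*0.000000 + (1-p)*0.258197] = 0.125122
  V(0,0) = exp(-r*dt) * [p*0.000000 + (1-p)*0.125122] = 0.060634


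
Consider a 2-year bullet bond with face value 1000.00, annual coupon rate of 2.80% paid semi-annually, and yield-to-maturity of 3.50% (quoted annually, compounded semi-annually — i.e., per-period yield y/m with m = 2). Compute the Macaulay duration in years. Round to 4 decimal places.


Coupon per period c = face * coupon_rate / m = 14.000000
Periods per year m = 2; per-period yield y/m = 0.017500
Number of cashflows N = 4
Cashflows (t years, CF_t, discount factor 1/(1+y/m)^(m*t), PV):
  t = 0.5000: CF_t = 14.000000, DF = 0.982801, PV = 13.759214
  t = 1.0000: CF_t = 14.000000, DF = 0.965898, PV = 13.522569
  t = 1.5000: CF_t = 14.000000, DF = 0.949285, PV = 13.289994
  t = 2.0000: CF_t = 1014.000000, DF = 0.932959, PV = 946.019925
Price P = sum_t PV_t = 986.591701
Macaulay numerator sum_t t * PV_t:
  t * PV_t at t = 0.5000: 6.879607
  t * PV_t at t = 1.0000: 13.522569
  t * PV_t at t = 1.5000: 19.934991
  t * PV_t at t = 2.0000: 1892.039849
Macaulay duration D = (sum_t t * PV_t) / P = 1932.377016 / 986.591701 = 1.958639

Answer: Macaulay duration = 1.9586 years


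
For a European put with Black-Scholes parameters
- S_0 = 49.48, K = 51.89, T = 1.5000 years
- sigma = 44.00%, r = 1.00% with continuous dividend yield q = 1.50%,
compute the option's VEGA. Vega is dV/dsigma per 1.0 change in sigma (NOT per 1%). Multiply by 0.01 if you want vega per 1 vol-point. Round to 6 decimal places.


d1 = 0.1672750127; d2 = -0.3716127307
phi(d1) = 0.3933997541; exp(-qT) = 0.9777512372; exp(-rT) = 0.9851119396
Vega = S * exp(-qT) * phi(d1) * sqrt(T) = 49.4800 * 0.9777512372 * 0.3933997541 * 1.2247448714 = 23.309759

Answer: Vega = 23.309759


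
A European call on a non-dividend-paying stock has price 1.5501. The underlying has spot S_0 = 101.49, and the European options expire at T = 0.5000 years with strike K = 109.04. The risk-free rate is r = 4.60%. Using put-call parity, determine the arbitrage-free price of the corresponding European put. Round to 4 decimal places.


Put-call parity: C - P = S_0 * exp(-qT) - K * exp(-rT).
S_0 * exp(-qT) = 101.4900 * 1.00000000 = 101.49000000
K * exp(-rT) = 109.0400 * 0.97726248 = 106.56070123
P = C - S*exp(-qT) + K*exp(-rT)
P = 1.5501 - 101.49000000 + 106.56070123 = 6.6208

Answer: Put price = 6.6208
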